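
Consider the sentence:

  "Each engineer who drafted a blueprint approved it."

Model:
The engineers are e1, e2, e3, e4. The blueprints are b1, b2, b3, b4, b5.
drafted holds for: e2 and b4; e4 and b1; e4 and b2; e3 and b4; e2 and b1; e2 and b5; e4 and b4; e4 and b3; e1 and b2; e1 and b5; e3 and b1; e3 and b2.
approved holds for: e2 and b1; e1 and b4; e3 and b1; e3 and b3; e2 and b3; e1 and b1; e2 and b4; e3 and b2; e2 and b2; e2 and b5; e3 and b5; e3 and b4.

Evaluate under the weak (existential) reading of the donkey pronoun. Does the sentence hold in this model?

False

"it" takes "a blueprint" as antecedent — a donkey pronoun bound across the clause boundary.
Weak reading: every engineer e with some drafted-blueprint has at least one drafted-blueprint b such that approved(e,b).
Per engineer: e1:✗  e2:✓  e3:✓  e4:✗
e1 has no witness among its drafted-blueprints.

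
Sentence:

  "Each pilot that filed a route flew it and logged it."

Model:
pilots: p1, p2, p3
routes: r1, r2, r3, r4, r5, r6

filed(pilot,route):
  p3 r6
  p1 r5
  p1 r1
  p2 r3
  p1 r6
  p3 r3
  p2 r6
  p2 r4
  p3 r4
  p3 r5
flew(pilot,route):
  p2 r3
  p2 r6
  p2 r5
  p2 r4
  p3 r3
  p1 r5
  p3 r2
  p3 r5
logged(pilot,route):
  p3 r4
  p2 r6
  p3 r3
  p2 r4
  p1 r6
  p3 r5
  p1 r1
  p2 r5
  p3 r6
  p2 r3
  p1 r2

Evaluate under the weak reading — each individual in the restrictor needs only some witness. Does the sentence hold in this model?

False

"it" takes "a route" as antecedent — a donkey pronoun bound across the clause boundary.
Weak reading: every pilot p with some filed-route has at least one filed-route r such that flew(p,r) ∧ logged(p,r).
Per pilot: p1:✗  p2:✓  p3:✓
p1 has no witness among its filed-routes.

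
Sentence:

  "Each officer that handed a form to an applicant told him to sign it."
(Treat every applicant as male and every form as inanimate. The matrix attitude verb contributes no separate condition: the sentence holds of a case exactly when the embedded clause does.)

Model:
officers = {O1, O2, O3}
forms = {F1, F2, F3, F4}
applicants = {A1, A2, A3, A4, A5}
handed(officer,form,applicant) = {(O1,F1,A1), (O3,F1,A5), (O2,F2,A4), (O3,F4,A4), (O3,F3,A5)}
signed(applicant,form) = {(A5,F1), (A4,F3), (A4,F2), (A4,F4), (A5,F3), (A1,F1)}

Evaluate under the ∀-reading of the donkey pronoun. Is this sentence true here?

True

"him" takes "an applicant" as antecedent and "it" takes "a form"; both are donkey pronouns co-varying with the restrictor.
Strong reading: for every (o,f,a) with handed(o,f,a), signed(a,f).
Restrictor triples: (O1,F1,A1)→signed(A1,F1) ✓  (O2,F2,A4)→signed(A4,F2) ✓  (O3,F1,A5)→signed(A5,F1) ✓  (O3,F3,A5)→signed(A5,F3) ✓  (O3,F4,A4)→signed(A4,F4) ✓
Every restrictor triple satisfies the scope.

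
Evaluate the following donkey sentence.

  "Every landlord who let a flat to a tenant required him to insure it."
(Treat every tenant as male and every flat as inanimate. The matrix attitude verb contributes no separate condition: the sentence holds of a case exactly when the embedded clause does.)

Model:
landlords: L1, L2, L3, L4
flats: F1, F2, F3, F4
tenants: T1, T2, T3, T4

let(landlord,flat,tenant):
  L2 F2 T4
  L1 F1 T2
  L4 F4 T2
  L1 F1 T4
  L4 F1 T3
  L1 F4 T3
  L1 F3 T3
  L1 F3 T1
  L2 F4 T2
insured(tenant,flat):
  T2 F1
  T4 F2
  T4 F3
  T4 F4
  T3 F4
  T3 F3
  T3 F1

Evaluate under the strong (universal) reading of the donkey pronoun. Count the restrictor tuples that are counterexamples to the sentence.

"him" takes "a tenant" as antecedent and "it" takes "a flat"; both are donkey pronouns co-varying with the restrictor.
Strong reading: for every (l,f,t) with let(l,f,t), insured(t,f).
Restrictor triples: (L1,F1,T2)→insured(T2,F1) ✓  (L1,F1,T4)→insured(T4,F1) ✗  (L1,F3,T1)→insured(T1,F3) ✗  (L1,F3,T3)→insured(T3,F3) ✓  (L1,F4,T3)→insured(T3,F4) ✓  (L2,F2,T4)→insured(T4,F2) ✓  (L2,F4,T2)→insured(T2,F4) ✗  (L4,F1,T3)→insured(T3,F1) ✓  (L4,F4,T2)→insured(T2,F4) ✗
Counterexamples (restrictor triples failing the scope): 4.

4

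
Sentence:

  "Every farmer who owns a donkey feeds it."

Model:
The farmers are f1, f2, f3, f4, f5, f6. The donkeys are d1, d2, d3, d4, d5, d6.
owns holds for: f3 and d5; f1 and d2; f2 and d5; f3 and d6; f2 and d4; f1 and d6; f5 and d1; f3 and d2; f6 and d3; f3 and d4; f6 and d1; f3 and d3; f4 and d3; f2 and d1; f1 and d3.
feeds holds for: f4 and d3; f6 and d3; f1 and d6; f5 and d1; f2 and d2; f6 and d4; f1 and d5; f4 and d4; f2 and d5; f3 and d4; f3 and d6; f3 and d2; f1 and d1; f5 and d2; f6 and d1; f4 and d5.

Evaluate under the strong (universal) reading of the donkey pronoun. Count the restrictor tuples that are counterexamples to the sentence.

6

"it" takes "a donkey" as antecedent — a donkey pronoun bound across the clause boundary.
Strong reading: for every (f,d) with owns(f,d), feeds(f,d).
Restrictor pairs: (f1,d2) ✗  (f1,d3) ✗  (f1,d6) ✓  (f2,d1) ✗  (f2,d4) ✗  (f2,d5) ✓  (f3,d2) ✓  (f3,d3) ✗  (f3,d4) ✓  (f3,d5) ✗  (f3,d6) ✓  (f4,d3) ✓  (f5,d1) ✓  (f6,d1) ✓  (f6,d3) ✓
Counterexamples (restrictor pairs failing the scope): 6.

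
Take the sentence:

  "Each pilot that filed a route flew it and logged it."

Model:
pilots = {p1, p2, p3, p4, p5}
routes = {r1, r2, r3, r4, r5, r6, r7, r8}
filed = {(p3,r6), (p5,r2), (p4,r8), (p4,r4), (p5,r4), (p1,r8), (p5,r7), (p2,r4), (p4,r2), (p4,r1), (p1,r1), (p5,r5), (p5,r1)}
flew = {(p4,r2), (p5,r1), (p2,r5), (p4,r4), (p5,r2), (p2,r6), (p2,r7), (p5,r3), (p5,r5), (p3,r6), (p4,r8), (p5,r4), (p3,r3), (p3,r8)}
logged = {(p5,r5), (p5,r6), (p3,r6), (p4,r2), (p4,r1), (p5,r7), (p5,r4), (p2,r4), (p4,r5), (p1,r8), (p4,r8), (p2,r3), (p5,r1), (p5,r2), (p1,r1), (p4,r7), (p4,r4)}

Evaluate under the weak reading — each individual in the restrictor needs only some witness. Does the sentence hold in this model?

"it" takes "a route" as antecedent — a donkey pronoun bound across the clause boundary.
Weak reading: every pilot p with some filed-route has at least one filed-route r such that flew(p,r) ∧ logged(p,r).
Per pilot: p1:✗  p2:✗  p3:✓  p4:✓  p5:✓
p1 has no witness among its filed-routes.

False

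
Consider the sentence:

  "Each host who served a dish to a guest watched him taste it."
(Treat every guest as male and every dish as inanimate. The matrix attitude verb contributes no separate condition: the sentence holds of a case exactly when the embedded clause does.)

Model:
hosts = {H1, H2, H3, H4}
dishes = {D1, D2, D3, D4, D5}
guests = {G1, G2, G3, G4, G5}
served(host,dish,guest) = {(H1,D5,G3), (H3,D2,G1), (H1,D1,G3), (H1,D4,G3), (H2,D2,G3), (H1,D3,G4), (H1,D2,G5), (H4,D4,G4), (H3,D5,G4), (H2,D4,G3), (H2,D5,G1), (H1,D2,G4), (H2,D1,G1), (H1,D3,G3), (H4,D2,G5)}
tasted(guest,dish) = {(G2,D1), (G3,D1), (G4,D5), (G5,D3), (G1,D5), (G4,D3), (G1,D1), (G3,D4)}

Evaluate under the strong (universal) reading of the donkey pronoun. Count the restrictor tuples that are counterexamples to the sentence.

"him" takes "a guest" as antecedent and "it" takes "a dish"; both are donkey pronouns co-varying with the restrictor.
Strong reading: for every (h,d,g) with served(h,d,g), tasted(g,d).
Restrictor triples: (H1,D1,G3)→tasted(G3,D1) ✓  (H1,D2,G4)→tasted(G4,D2) ✗  (H1,D2,G5)→tasted(G5,D2) ✗  (H1,D3,G3)→tasted(G3,D3) ✗  (H1,D3,G4)→tasted(G4,D3) ✓  (H1,D4,G3)→tasted(G3,D4) ✓  (H1,D5,G3)→tasted(G3,D5) ✗  (H2,D1,G1)→tasted(G1,D1) ✓  (H2,D2,G3)→tasted(G3,D2) ✗  (H2,D4,G3)→tasted(G3,D4) ✓  (H2,D5,G1)→tasted(G1,D5) ✓  (H3,D2,G1)→tasted(G1,D2) ✗  (H3,D5,G4)→tasted(G4,D5) ✓  (H4,D2,G5)→tasted(G5,D2) ✗  (H4,D4,G4)→tasted(G4,D4) ✗
Counterexamples (restrictor triples failing the scope): 8.

8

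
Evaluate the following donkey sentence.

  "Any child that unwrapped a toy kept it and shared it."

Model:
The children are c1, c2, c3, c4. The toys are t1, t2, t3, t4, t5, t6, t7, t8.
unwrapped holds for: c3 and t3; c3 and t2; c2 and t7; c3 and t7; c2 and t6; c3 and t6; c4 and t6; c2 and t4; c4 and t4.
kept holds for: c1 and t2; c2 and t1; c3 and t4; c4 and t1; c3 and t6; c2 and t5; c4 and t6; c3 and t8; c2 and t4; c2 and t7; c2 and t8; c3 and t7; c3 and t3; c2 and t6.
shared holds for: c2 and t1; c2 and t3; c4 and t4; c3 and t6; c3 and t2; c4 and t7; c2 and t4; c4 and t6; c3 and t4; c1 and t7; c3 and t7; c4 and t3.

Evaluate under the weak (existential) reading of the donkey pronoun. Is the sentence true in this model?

"it" takes "a toy" as antecedent — a donkey pronoun bound across the clause boundary.
Weak reading: every child c with some unwrapped-toy has at least one unwrapped-toy t such that kept(c,t) ∧ shared(c,t).
Per child: c2:✓  c3:✓  c4:✓
Every child in the restrictor has a witness.

True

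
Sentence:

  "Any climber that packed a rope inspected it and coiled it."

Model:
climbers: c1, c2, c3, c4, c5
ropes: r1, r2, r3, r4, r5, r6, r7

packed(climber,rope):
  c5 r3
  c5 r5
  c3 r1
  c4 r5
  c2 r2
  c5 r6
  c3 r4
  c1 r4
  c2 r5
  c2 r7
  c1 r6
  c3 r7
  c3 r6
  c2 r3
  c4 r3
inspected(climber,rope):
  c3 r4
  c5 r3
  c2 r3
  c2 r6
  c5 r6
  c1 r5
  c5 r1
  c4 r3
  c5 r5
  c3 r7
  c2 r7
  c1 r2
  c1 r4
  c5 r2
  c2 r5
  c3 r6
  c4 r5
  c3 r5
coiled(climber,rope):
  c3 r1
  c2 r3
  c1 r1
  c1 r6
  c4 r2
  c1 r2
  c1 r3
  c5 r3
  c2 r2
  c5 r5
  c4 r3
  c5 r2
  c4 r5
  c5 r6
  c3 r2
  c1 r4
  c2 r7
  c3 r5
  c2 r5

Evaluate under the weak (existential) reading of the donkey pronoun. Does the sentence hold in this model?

"it" takes "a rope" as antecedent — a donkey pronoun bound across the clause boundary.
Weak reading: every climber c with some packed-rope has at least one packed-rope r such that inspected(c,r) ∧ coiled(c,r).
Per climber: c1:✓  c2:✓  c3:✗  c4:✓  c5:✓
c3 has no witness among its packed-ropes.

False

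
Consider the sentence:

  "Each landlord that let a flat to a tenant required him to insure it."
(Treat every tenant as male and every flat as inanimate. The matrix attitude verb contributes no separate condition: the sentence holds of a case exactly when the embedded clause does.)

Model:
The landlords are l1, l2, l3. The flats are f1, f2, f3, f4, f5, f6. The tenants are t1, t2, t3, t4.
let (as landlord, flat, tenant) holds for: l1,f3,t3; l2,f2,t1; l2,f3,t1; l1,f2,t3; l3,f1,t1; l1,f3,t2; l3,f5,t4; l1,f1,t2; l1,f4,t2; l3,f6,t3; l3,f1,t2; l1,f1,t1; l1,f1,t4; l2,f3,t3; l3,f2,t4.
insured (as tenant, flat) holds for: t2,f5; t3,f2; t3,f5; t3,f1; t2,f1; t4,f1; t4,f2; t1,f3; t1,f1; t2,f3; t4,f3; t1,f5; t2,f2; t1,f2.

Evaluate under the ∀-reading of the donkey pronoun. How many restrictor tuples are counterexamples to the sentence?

"him" takes "a tenant" as antecedent and "it" takes "a flat"; both are donkey pronouns co-varying with the restrictor.
Strong reading: for every (l,f,t) with let(l,f,t), insured(t,f).
Restrictor triples: (l1,f1,t1)→insured(t1,f1) ✓  (l1,f1,t2)→insured(t2,f1) ✓  (l1,f1,t4)→insured(t4,f1) ✓  (l1,f2,t3)→insured(t3,f2) ✓  (l1,f3,t2)→insured(t2,f3) ✓  (l1,f3,t3)→insured(t3,f3) ✗  (l1,f4,t2)→insured(t2,f4) ✗  (l2,f2,t1)→insured(t1,f2) ✓  (l2,f3,t1)→insured(t1,f3) ✓  (l2,f3,t3)→insured(t3,f3) ✗  (l3,f1,t1)→insured(t1,f1) ✓  (l3,f1,t2)→insured(t2,f1) ✓  (l3,f2,t4)→insured(t4,f2) ✓  (l3,f5,t4)→insured(t4,f5) ✗  (l3,f6,t3)→insured(t3,f6) ✗
Counterexamples (restrictor triples failing the scope): 5.

5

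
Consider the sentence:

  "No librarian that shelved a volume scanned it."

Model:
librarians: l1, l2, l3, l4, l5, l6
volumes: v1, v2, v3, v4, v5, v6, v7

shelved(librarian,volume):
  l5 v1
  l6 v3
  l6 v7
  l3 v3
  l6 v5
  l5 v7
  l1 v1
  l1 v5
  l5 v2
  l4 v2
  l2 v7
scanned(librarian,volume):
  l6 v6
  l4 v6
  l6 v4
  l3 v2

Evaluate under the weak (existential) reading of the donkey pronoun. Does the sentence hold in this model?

True

"it" takes "a volume" as antecedent — a donkey pronoun bound across the clause boundary.
Truth condition: for no (l,v) with shelved(l,v) does scanned(l,v) hold.
Restrictor pairs — does the scope hold? (l1,v1):fails  (l1,v5):fails  (l2,v7):fails  (l3,v3):fails  (l4,v2):fails  (l5,v1):fails  (l5,v2):fails  (l5,v7):fails  (l6,v3):fails  (l6,v5):fails  (l6,v7):fails
Scope holds for no restrictor pair, so the sentence is true.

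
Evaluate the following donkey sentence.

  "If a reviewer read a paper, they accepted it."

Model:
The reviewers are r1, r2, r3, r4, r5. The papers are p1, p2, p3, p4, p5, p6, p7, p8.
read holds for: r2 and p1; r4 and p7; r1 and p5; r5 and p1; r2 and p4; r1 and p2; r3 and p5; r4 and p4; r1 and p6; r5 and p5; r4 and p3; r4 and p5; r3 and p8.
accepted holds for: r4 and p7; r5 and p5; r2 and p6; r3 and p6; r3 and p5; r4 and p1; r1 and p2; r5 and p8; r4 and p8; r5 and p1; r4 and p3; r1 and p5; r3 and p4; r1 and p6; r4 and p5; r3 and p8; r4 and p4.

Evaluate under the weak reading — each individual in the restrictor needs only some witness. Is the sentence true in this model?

"it" takes "a paper" as antecedent — a donkey pronoun bound across the clause boundary.
Weak reading: every reviewer r with some read-paper has at least one read-paper p such that accepted(r,p).
Per reviewer: r1:✓  r2:✗  r3:✓  r4:✓  r5:✓
r2 has no witness among its read-papers.

False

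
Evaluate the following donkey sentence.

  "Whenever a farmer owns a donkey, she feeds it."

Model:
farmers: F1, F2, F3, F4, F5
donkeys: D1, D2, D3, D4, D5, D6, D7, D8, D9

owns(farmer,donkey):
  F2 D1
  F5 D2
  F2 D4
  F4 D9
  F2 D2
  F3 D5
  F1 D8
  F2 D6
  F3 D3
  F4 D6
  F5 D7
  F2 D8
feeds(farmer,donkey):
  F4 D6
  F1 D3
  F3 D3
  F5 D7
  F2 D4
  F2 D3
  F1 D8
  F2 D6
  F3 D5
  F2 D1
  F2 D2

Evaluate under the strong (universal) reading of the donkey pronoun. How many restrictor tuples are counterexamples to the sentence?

3

"it" takes "a donkey" as antecedent — a donkey pronoun bound across the clause boundary.
Strong reading: for every (f,d) with owns(f,d), feeds(f,d).
Restrictor pairs: (F1,D8) ✓  (F2,D1) ✓  (F2,D2) ✓  (F2,D4) ✓  (F2,D6) ✓  (F2,D8) ✗  (F3,D3) ✓  (F3,D5) ✓  (F4,D6) ✓  (F4,D9) ✗  (F5,D2) ✗  (F5,D7) ✓
Counterexamples (restrictor pairs failing the scope): 3.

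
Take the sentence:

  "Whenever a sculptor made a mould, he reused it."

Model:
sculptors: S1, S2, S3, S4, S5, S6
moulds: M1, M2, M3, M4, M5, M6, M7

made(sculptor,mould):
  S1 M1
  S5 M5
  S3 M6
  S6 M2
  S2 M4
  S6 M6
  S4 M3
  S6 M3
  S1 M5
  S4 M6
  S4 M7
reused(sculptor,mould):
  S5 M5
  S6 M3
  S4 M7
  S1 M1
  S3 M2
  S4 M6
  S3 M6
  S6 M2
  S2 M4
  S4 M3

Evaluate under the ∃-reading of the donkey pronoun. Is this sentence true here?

True

"it" takes "a mould" as antecedent — a donkey pronoun bound across the clause boundary.
Weak reading: every sculptor s with some made-mould has at least one made-mould m such that reused(s,m).
Per sculptor: S1:✓  S2:✓  S3:✓  S4:✓  S5:✓  S6:✓
Every sculptor in the restrictor has a witness.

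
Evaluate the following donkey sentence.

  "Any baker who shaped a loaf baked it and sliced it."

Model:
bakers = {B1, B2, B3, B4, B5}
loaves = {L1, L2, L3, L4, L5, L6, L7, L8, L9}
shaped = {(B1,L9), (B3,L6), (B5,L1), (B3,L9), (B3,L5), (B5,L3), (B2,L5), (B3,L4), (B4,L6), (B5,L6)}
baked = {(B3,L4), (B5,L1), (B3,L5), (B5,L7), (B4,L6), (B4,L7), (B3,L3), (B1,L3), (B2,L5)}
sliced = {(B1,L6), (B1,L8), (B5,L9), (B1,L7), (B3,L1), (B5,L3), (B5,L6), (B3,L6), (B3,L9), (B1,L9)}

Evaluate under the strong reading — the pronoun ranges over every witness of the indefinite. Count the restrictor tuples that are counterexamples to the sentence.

10

"it" takes "a loaf" as antecedent — a donkey pronoun bound across the clause boundary.
Strong reading: for every (b,l) with shaped(b,l), baked(b,l) ∧ sliced(b,l).
Restrictor pairs: (B1,L9) ✗  (B2,L5) ✗  (B3,L4) ✗  (B3,L5) ✗  (B3,L6) ✗  (B3,L9) ✗  (B4,L6) ✗  (B5,L1) ✗  (B5,L3) ✗  (B5,L6) ✗
Counterexamples (restrictor pairs failing the scope): 10.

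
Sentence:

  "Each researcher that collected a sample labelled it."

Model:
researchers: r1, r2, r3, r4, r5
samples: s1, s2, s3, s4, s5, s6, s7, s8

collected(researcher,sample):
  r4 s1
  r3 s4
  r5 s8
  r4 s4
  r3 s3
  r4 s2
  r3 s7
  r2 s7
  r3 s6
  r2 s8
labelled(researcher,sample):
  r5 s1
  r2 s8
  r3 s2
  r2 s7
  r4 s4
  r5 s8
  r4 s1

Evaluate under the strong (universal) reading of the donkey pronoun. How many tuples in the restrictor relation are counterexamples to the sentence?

5

"it" takes "a sample" as antecedent — a donkey pronoun bound across the clause boundary.
Strong reading: for every (r,s) with collected(r,s), labelled(r,s).
Restrictor pairs: (r2,s7) ✓  (r2,s8) ✓  (r3,s3) ✗  (r3,s4) ✗  (r3,s6) ✗  (r3,s7) ✗  (r4,s1) ✓  (r4,s2) ✗  (r4,s4) ✓  (r5,s8) ✓
Counterexamples (restrictor pairs failing the scope): 5.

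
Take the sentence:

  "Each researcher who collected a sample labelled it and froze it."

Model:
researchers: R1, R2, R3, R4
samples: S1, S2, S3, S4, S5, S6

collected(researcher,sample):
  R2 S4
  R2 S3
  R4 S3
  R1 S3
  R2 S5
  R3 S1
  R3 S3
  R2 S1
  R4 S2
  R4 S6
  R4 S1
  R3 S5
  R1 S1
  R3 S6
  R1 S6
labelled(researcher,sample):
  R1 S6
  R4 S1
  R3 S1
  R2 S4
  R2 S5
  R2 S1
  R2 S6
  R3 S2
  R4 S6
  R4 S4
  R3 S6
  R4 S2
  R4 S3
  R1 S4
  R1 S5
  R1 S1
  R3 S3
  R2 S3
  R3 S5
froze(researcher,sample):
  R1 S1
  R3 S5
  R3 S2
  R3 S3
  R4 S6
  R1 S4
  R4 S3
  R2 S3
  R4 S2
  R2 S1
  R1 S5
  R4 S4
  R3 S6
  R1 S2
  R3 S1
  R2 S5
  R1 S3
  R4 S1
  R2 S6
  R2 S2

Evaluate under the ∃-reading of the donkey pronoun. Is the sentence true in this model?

True

"it" takes "a sample" as antecedent — a donkey pronoun bound across the clause boundary.
Weak reading: every researcher r with some collected-sample has at least one collected-sample s such that labelled(r,s) ∧ froze(r,s).
Per researcher: R1:✓  R2:✓  R3:✓  R4:✓
Every researcher in the restrictor has a witness.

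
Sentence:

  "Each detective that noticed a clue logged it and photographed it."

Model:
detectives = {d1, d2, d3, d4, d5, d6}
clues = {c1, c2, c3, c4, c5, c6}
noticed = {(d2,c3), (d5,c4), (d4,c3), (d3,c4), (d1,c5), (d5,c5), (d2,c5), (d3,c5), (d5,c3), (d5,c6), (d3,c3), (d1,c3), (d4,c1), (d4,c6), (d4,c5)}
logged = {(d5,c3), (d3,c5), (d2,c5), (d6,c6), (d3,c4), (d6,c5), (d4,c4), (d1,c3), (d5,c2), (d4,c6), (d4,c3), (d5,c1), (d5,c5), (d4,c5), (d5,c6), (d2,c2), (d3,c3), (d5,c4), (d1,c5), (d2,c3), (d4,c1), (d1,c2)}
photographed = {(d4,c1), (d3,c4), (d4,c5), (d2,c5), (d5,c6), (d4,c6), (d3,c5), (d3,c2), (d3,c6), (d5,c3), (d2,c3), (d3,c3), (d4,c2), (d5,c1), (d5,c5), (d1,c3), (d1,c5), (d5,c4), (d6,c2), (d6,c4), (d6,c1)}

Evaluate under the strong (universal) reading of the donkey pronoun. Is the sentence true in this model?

False

"it" takes "a clue" as antecedent — a donkey pronoun bound across the clause boundary.
Strong reading: for every (d,c) with noticed(d,c), logged(d,c) ∧ photographed(d,c).
Restrictor pairs: (d1,c3) ✓  (d1,c5) ✓  (d2,c3) ✓  (d2,c5) ✓  (d3,c3) ✓  (d3,c4) ✓  (d3,c5) ✓  (d4,c1) ✓  (d4,c3) ✗  (d4,c5) ✓  (d4,c6) ✓  (d5,c3) ✓  (d5,c4) ✓  (d5,c5) ✓  (d5,c6) ✓
Counterexample: (d4,c3) is in noticed but fails the scope.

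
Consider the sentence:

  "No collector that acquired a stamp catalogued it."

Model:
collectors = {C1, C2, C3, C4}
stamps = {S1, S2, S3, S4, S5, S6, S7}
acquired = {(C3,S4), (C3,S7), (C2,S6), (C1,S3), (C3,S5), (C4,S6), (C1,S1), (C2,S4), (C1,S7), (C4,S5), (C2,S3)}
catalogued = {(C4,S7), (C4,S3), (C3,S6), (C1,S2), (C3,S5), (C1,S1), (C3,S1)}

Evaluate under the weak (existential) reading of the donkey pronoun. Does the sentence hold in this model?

False

"it" takes "a stamp" as antecedent — a donkey pronoun bound across the clause boundary.
Truth condition: for no (c,s) with acquired(c,s) does catalogued(c,s) hold.
Restrictor pairs — does the scope hold? (C1,S1):holds  (C1,S3):fails  (C1,S7):fails  (C2,S3):fails  (C2,S4):fails  (C2,S6):fails  (C3,S4):fails  (C3,S5):holds  (C3,S7):fails  (C4,S5):fails  (C4,S6):fails
Scope holds for 2 pair(s), so the sentence is false.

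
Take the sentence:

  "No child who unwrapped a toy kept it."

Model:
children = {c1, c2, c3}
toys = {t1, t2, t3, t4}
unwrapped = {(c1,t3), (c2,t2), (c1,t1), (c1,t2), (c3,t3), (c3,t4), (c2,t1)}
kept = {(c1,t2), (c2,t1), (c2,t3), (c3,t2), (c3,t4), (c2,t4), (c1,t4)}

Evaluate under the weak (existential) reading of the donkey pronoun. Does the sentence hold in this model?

"it" takes "a toy" as antecedent — a donkey pronoun bound across the clause boundary.
Truth condition: for no (c,t) with unwrapped(c,t) does kept(c,t) hold.
Restrictor pairs — does the scope hold? (c1,t1):fails  (c1,t2):holds  (c1,t3):fails  (c2,t1):holds  (c2,t2):fails  (c3,t3):fails  (c3,t4):holds
Scope holds for 3 pair(s), so the sentence is false.

False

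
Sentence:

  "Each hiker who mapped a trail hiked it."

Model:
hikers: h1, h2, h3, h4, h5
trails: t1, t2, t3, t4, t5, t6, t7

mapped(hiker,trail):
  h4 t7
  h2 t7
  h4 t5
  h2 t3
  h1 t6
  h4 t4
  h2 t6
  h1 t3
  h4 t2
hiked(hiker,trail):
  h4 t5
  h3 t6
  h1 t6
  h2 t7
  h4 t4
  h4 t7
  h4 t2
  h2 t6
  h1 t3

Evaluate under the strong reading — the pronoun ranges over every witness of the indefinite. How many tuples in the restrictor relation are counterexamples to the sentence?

1

"it" takes "a trail" as antecedent — a donkey pronoun bound across the clause boundary.
Strong reading: for every (h,t) with mapped(h,t), hiked(h,t).
Restrictor pairs: (h1,t3) ✓  (h1,t6) ✓  (h2,t3) ✗  (h2,t6) ✓  (h2,t7) ✓  (h4,t2) ✓  (h4,t4) ✓  (h4,t5) ✓  (h4,t7) ✓
Counterexamples (restrictor pairs failing the scope): 1.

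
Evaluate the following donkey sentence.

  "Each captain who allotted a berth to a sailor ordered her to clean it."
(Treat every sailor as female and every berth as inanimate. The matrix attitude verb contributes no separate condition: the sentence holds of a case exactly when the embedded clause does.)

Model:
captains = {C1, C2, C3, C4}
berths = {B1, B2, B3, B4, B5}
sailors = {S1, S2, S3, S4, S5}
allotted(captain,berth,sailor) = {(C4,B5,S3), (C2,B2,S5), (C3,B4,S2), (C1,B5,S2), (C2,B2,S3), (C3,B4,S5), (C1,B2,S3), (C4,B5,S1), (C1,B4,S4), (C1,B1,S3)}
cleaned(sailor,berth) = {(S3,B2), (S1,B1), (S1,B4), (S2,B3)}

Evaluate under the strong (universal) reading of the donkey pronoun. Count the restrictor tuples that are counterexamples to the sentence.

8

"her" takes "a sailor" as antecedent and "it" takes "a berth"; both are donkey pronouns co-varying with the restrictor.
Strong reading: for every (c,b,s) with allotted(c,b,s), cleaned(s,b).
Restrictor triples: (C1,B1,S3)→cleaned(S3,B1) ✗  (C1,B2,S3)→cleaned(S3,B2) ✓  (C1,B4,S4)→cleaned(S4,B4) ✗  (C1,B5,S2)→cleaned(S2,B5) ✗  (C2,B2,S3)→cleaned(S3,B2) ✓  (C2,B2,S5)→cleaned(S5,B2) ✗  (C3,B4,S2)→cleaned(S2,B4) ✗  (C3,B4,S5)→cleaned(S5,B4) ✗  (C4,B5,S1)→cleaned(S1,B5) ✗  (C4,B5,S3)→cleaned(S3,B5) ✗
Counterexamples (restrictor triples failing the scope): 8.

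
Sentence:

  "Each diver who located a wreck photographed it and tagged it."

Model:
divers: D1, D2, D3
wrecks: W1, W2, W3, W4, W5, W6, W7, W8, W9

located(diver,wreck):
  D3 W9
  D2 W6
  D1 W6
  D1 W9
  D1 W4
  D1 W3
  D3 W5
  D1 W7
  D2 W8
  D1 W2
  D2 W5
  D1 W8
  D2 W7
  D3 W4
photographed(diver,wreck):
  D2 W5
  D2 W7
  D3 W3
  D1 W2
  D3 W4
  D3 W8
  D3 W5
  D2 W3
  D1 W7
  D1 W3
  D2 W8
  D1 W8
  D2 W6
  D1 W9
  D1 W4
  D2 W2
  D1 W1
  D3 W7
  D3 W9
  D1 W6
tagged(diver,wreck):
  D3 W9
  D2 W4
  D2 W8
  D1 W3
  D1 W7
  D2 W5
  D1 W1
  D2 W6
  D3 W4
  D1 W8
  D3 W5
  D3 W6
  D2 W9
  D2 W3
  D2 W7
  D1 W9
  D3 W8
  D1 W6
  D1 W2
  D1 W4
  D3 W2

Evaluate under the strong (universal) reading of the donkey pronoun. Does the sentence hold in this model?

True

"it" takes "a wreck" as antecedent — a donkey pronoun bound across the clause boundary.
Strong reading: for every (d,w) with located(d,w), photographed(d,w) ∧ tagged(d,w).
Restrictor pairs: (D1,W2) ✓  (D1,W3) ✓  (D1,W4) ✓  (D1,W6) ✓  (D1,W7) ✓  (D1,W8) ✓  (D1,W9) ✓  (D2,W5) ✓  (D2,W6) ✓  (D2,W7) ✓  (D2,W8) ✓  (D3,W4) ✓  (D3,W5) ✓  (D3,W9) ✓
Every restrictor pair satisfies the scope.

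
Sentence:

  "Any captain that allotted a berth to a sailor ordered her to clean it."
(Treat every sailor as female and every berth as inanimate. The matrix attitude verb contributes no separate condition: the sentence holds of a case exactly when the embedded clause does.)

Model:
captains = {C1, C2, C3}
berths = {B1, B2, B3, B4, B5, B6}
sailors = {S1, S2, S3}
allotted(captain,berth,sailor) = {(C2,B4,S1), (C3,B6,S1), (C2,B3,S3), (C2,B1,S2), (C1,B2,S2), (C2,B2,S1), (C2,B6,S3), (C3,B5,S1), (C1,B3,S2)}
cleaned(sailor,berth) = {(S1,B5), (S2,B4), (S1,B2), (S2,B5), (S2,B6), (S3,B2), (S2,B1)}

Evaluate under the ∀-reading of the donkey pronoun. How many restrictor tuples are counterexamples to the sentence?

6

"her" takes "a sailor" as antecedent and "it" takes "a berth"; both are donkey pronouns co-varying with the restrictor.
Strong reading: for every (c,b,s) with allotted(c,b,s), cleaned(s,b).
Restrictor triples: (C1,B2,S2)→cleaned(S2,B2) ✗  (C1,B3,S2)→cleaned(S2,B3) ✗  (C2,B1,S2)→cleaned(S2,B1) ✓  (C2,B2,S1)→cleaned(S1,B2) ✓  (C2,B3,S3)→cleaned(S3,B3) ✗  (C2,B4,S1)→cleaned(S1,B4) ✗  (C2,B6,S3)→cleaned(S3,B6) ✗  (C3,B5,S1)→cleaned(S1,B5) ✓  (C3,B6,S1)→cleaned(S1,B6) ✗
Counterexamples (restrictor triples failing the scope): 6.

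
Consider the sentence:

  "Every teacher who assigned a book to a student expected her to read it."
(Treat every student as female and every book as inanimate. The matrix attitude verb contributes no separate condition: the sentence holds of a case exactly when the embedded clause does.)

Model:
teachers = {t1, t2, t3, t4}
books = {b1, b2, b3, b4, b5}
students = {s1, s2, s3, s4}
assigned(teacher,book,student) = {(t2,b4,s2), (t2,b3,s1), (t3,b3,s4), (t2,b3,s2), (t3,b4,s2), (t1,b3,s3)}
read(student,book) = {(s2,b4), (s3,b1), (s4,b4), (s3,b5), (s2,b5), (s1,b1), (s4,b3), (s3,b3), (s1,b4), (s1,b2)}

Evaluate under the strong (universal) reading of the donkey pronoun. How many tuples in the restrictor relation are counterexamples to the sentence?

"her" takes "a student" as antecedent and "it" takes "a book"; both are donkey pronouns co-varying with the restrictor.
Strong reading: for every (t,b,s) with assigned(t,b,s), read(s,b).
Restrictor triples: (t1,b3,s3)→read(s3,b3) ✓  (t2,b3,s1)→read(s1,b3) ✗  (t2,b3,s2)→read(s2,b3) ✗  (t2,b4,s2)→read(s2,b4) ✓  (t3,b3,s4)→read(s4,b3) ✓  (t3,b4,s2)→read(s2,b4) ✓
Counterexamples (restrictor triples failing the scope): 2.

2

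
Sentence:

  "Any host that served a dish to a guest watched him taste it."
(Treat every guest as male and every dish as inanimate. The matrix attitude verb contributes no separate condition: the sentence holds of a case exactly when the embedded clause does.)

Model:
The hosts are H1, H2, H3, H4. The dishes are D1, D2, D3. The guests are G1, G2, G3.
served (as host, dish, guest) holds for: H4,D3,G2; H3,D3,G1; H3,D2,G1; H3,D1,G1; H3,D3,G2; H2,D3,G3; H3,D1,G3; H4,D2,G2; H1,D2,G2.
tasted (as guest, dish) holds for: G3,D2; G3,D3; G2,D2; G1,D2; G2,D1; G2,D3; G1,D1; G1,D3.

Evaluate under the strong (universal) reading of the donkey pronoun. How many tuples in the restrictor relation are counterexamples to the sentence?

1

"him" takes "a guest" as antecedent and "it" takes "a dish"; both are donkey pronouns co-varying with the restrictor.
Strong reading: for every (h,d,g) with served(h,d,g), tasted(g,d).
Restrictor triples: (H1,D2,G2)→tasted(G2,D2) ✓  (H2,D3,G3)→tasted(G3,D3) ✓  (H3,D1,G1)→tasted(G1,D1) ✓  (H3,D1,G3)→tasted(G3,D1) ✗  (H3,D2,G1)→tasted(G1,D2) ✓  (H3,D3,G1)→tasted(G1,D3) ✓  (H3,D3,G2)→tasted(G2,D3) ✓  (H4,D2,G2)→tasted(G2,D2) ✓  (H4,D3,G2)→tasted(G2,D3) ✓
Counterexamples (restrictor triples failing the scope): 1.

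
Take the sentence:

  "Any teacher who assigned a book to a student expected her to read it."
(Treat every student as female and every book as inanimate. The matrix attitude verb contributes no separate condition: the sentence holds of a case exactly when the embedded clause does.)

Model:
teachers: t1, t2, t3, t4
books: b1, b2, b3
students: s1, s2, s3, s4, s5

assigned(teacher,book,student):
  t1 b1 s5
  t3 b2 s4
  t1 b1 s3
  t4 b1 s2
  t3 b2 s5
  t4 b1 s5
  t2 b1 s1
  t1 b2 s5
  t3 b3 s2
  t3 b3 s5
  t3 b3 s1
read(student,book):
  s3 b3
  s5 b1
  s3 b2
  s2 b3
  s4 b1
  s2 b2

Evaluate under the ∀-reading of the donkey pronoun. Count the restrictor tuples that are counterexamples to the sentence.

"her" takes "a student" as antecedent and "it" takes "a book"; both are donkey pronouns co-varying with the restrictor.
Strong reading: for every (t,b,s) with assigned(t,b,s), read(s,b).
Restrictor triples: (t1,b1,s3)→read(s3,b1) ✗  (t1,b1,s5)→read(s5,b1) ✓  (t1,b2,s5)→read(s5,b2) ✗  (t2,b1,s1)→read(s1,b1) ✗  (t3,b2,s4)→read(s4,b2) ✗  (t3,b2,s5)→read(s5,b2) ✗  (t3,b3,s1)→read(s1,b3) ✗  (t3,b3,s2)→read(s2,b3) ✓  (t3,b3,s5)→read(s5,b3) ✗  (t4,b1,s2)→read(s2,b1) ✗  (t4,b1,s5)→read(s5,b1) ✓
Counterexamples (restrictor triples failing the scope): 8.

8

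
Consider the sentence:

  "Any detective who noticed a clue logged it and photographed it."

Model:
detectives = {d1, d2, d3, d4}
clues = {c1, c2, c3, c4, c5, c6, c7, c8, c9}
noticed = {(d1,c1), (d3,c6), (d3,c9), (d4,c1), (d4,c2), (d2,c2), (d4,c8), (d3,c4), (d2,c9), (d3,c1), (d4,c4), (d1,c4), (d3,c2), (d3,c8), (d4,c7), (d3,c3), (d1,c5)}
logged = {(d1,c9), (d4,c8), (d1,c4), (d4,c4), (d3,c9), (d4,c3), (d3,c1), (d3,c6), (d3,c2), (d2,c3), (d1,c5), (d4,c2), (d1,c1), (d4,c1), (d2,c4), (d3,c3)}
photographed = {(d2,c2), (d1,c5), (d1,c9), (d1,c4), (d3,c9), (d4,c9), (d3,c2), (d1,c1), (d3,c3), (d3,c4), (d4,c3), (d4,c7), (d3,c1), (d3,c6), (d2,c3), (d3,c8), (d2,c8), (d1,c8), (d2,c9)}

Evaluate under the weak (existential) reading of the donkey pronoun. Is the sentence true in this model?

"it" takes "a clue" as antecedent — a donkey pronoun bound across the clause boundary.
Weak reading: every detective d with some noticed-clue has at least one noticed-clue c such that logged(d,c) ∧ photographed(d,c).
Per detective: d1:✓  d2:✗  d3:✓  d4:✗
d2 has no witness among its noticed-clues.

False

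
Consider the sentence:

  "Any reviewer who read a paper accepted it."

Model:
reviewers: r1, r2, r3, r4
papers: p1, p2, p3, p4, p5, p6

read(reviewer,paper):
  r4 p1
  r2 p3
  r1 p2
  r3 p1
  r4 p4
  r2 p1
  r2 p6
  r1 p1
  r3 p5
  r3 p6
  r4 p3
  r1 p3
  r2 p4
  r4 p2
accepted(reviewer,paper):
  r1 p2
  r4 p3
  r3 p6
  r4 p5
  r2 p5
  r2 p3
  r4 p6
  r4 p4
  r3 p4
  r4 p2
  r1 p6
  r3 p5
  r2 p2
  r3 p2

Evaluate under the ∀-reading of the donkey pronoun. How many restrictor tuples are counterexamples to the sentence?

"it" takes "a paper" as antecedent — a donkey pronoun bound across the clause boundary.
Strong reading: for every (r,p) with read(r,p), accepted(r,p).
Restrictor pairs: (r1,p1) ✗  (r1,p2) ✓  (r1,p3) ✗  (r2,p1) ✗  (r2,p3) ✓  (r2,p4) ✗  (r2,p6) ✗  (r3,p1) ✗  (r3,p5) ✓  (r3,p6) ✓  (r4,p1) ✗  (r4,p2) ✓  (r4,p3) ✓  (r4,p4) ✓
Counterexamples (restrictor pairs failing the scope): 7.

7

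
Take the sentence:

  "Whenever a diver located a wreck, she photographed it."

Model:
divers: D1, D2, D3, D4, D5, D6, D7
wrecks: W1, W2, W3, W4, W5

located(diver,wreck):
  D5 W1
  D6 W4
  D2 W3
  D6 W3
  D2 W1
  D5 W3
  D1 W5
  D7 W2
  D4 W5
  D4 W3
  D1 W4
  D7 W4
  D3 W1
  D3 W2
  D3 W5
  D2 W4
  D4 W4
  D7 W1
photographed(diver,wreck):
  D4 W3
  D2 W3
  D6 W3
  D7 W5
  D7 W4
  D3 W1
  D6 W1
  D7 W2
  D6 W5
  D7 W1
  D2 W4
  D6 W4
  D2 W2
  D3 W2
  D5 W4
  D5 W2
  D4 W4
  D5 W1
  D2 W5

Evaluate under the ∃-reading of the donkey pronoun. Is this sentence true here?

"it" takes "a wreck" as antecedent — a donkey pronoun bound across the clause boundary.
Weak reading: every diver d with some located-wreck has at least one located-wreck w such that photographed(d,w).
Per diver: D1:✗  D2:✓  D3:✓  D4:✓  D5:✓  D6:✓  D7:✓
D1 has no witness among its located-wrecks.

False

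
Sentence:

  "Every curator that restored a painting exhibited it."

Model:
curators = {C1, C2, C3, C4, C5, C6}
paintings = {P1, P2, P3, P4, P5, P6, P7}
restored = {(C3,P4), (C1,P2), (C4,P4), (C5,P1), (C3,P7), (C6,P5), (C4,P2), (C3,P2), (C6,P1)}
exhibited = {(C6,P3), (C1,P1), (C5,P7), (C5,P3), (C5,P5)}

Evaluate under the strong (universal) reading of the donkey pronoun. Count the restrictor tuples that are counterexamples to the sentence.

"it" takes "a painting" as antecedent — a donkey pronoun bound across the clause boundary.
Strong reading: for every (c,p) with restored(c,p), exhibited(c,p).
Restrictor pairs: (C1,P2) ✗  (C3,P2) ✗  (C3,P4) ✗  (C3,P7) ✗  (C4,P2) ✗  (C4,P4) ✗  (C5,P1) ✗  (C6,P1) ✗  (C6,P5) ✗
Counterexamples (restrictor pairs failing the scope): 9.

9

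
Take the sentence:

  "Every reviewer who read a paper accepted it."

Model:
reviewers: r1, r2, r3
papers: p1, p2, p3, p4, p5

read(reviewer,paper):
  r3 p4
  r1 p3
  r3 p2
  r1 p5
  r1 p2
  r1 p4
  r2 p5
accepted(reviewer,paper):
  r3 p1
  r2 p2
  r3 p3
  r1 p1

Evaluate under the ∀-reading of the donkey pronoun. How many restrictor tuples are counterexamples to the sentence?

7

"it" takes "a paper" as antecedent — a donkey pronoun bound across the clause boundary.
Strong reading: for every (r,p) with read(r,p), accepted(r,p).
Restrictor pairs: (r1,p2) ✗  (r1,p3) ✗  (r1,p4) ✗  (r1,p5) ✗  (r2,p5) ✗  (r3,p2) ✗  (r3,p4) ✗
Counterexamples (restrictor pairs failing the scope): 7.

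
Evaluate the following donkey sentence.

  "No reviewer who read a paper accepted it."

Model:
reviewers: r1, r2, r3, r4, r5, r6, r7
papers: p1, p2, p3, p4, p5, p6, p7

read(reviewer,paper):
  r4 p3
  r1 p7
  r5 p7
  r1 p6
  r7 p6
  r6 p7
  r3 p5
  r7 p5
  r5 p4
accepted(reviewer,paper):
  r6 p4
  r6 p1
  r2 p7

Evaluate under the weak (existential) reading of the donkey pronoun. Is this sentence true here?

"it" takes "a paper" as antecedent — a donkey pronoun bound across the clause boundary.
Truth condition: for no (r,p) with read(r,p) does accepted(r,p) hold.
Restrictor pairs — does the scope hold? (r1,p6):fails  (r1,p7):fails  (r3,p5):fails  (r4,p3):fails  (r5,p4):fails  (r5,p7):fails  (r6,p7):fails  (r7,p5):fails  (r7,p6):fails
Scope holds for no restrictor pair, so the sentence is true.

True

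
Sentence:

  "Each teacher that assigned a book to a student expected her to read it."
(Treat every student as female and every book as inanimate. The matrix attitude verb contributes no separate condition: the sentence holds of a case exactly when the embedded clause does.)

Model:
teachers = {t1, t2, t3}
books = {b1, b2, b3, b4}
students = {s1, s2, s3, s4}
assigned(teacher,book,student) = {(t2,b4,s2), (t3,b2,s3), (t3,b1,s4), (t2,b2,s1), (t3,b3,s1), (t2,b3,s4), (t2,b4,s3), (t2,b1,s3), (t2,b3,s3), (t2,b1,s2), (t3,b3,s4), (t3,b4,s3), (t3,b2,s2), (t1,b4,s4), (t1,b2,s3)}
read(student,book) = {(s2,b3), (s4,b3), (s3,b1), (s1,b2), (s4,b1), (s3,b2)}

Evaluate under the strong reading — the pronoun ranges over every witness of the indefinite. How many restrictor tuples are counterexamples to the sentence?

"her" takes "a student" as antecedent and "it" takes "a book"; both are donkey pronouns co-varying with the restrictor.
Strong reading: for every (t,b,s) with assigned(t,b,s), read(s,b).
Restrictor triples: (t1,b2,s3)→read(s3,b2) ✓  (t1,b4,s4)→read(s4,b4) ✗  (t2,b1,s2)→read(s2,b1) ✗  (t2,b1,s3)→read(s3,b1) ✓  (t2,b2,s1)→read(s1,b2) ✓  (t2,b3,s3)→read(s3,b3) ✗  (t2,b3,s4)→read(s4,b3) ✓  (t2,b4,s2)→read(s2,b4) ✗  (t2,b4,s3)→read(s3,b4) ✗  (t3,b1,s4)→read(s4,b1) ✓  (t3,b2,s2)→read(s2,b2) ✗  (t3,b2,s3)→read(s3,b2) ✓  (t3,b3,s1)→read(s1,b3) ✗  (t3,b3,s4)→read(s4,b3) ✓  (t3,b4,s3)→read(s3,b4) ✗
Counterexamples (restrictor triples failing the scope): 8.

8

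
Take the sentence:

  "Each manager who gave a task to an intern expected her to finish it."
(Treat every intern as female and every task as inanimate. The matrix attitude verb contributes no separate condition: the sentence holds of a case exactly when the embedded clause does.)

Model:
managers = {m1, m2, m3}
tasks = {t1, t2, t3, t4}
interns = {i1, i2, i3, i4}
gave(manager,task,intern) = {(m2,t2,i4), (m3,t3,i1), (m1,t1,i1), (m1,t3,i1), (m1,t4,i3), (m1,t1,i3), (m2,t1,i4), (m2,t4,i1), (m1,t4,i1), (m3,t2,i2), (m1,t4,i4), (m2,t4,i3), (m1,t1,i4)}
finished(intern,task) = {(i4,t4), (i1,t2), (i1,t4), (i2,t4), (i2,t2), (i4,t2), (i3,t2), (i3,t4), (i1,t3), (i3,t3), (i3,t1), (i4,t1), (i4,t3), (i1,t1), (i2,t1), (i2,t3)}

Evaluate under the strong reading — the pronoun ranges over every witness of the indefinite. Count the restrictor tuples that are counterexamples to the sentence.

"her" takes "an intern" as antecedent and "it" takes "a task"; both are donkey pronouns co-varying with the restrictor.
Strong reading: for every (m,t,i) with gave(m,t,i), finished(i,t).
Restrictor triples: (m1,t1,i1)→finished(i1,t1) ✓  (m1,t1,i3)→finished(i3,t1) ✓  (m1,t1,i4)→finished(i4,t1) ✓  (m1,t3,i1)→finished(i1,t3) ✓  (m1,t4,i1)→finished(i1,t4) ✓  (m1,t4,i3)→finished(i3,t4) ✓  (m1,t4,i4)→finished(i4,t4) ✓  (m2,t1,i4)→finished(i4,t1) ✓  (m2,t2,i4)→finished(i4,t2) ✓  (m2,t4,i1)→finished(i1,t4) ✓  (m2,t4,i3)→finished(i3,t4) ✓  (m3,t2,i2)→finished(i2,t2) ✓  (m3,t3,i1)→finished(i1,t3) ✓
Counterexamples (restrictor triples failing the scope): 0.

0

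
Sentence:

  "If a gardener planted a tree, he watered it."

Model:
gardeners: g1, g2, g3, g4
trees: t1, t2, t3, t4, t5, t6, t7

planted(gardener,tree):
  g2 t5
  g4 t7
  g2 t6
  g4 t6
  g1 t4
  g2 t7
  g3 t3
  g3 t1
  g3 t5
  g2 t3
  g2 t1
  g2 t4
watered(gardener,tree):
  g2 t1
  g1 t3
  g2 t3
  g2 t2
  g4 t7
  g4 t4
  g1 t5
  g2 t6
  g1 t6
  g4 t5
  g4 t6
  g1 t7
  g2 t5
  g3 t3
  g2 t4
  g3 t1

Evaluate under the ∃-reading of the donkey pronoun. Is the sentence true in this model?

False

"it" takes "a tree" as antecedent — a donkey pronoun bound across the clause boundary.
Weak reading: every gardener g with some planted-tree has at least one planted-tree t such that watered(g,t).
Per gardener: g1:✗  g2:✓  g3:✓  g4:✓
g1 has no witness among its planted-trees.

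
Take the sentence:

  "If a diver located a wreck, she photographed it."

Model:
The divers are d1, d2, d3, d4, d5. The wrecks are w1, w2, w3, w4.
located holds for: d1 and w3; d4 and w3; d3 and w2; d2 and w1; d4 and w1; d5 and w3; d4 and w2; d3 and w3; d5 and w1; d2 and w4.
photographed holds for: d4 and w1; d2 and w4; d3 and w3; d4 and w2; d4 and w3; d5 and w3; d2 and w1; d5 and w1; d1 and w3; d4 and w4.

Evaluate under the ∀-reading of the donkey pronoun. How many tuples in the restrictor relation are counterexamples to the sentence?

1

"it" takes "a wreck" as antecedent — a donkey pronoun bound across the clause boundary.
Strong reading: for every (d,w) with located(d,w), photographed(d,w).
Restrictor pairs: (d1,w3) ✓  (d2,w1) ✓  (d2,w4) ✓  (d3,w2) ✗  (d3,w3) ✓  (d4,w1) ✓  (d4,w2) ✓  (d4,w3) ✓  (d5,w1) ✓  (d5,w3) ✓
Counterexamples (restrictor pairs failing the scope): 1.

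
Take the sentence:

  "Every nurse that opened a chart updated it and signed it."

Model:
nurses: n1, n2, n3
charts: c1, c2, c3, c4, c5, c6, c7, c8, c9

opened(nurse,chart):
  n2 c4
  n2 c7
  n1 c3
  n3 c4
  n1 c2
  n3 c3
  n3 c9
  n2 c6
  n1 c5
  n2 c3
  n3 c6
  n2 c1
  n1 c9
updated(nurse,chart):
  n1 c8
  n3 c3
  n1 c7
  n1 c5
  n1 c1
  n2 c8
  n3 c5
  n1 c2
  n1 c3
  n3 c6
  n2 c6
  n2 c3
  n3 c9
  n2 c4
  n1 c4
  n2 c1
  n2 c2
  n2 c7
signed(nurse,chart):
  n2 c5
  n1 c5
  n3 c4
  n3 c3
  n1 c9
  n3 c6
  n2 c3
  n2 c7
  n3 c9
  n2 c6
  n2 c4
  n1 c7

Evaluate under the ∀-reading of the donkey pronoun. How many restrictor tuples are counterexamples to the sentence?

"it" takes "a chart" as antecedent — a donkey pronoun bound across the clause boundary.
Strong reading: for every (n,c) with opened(n,c), updated(n,c) ∧ signed(n,c).
Restrictor pairs: (n1,c2) ✗  (n1,c3) ✗  (n1,c5) ✓  (n1,c9) ✗  (n2,c1) ✗  (n2,c3) ✓  (n2,c4) ✓  (n2,c6) ✓  (n2,c7) ✓  (n3,c3) ✓  (n3,c4) ✗  (n3,c6) ✓  (n3,c9) ✓
Counterexamples (restrictor pairs failing the scope): 5.

5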